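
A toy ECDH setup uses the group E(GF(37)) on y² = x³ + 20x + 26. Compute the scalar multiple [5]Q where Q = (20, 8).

(2, 0)

Repeated addition: build up to 5Q.
2Q: tangent at (20, 8): λ = (3·20² + 20)/(2·8) ≡ 36/16. 16⁻¹ ≡ 7 (mod 37), so λ ≡ 36·7 ≡ 30.
  x = λ² - 20 - 20 = 900 - 40 ≡ 9; y = λ·(20 - 9) - 8 ≡ 26. → (9, 26)
3Q: (9, 26) + (20, 8). λ = (8 - 26)/(20 - 9) ≡ 19/11 mod 37. 11⁻¹ ≡ 27 (mod 37) since 11·27 = 297 ≡ 1, so λ ≡ 32.
  x = λ² - 9 - 20 = 1024 - 29 ≡ 33; y = λ·(9 - 33) - 26 ≡ 20. → (33, 20)
4Q: (33, 20) + (20, 8). λ = (8 - 20)/(20 - 33) ≡ 25/24 mod 37. 24⁻¹ ≡ 17 (mod 37) since 24·17 = 408 ≡ 1, so λ ≡ 18.
  x = λ² - 33 - 20 = 324 - 53 ≡ 12; y = λ·(33 - 12) - 20 ≡ 25. → (12, 25)
5Q: (12, 25) + (20, 8). λ = (8 - 25)/(20 - 12) ≡ 20/8 mod 37. 8⁻¹ ≡ 14 (mod 37), so λ ≡ 21.
  x = λ² - 12 - 20 = 441 - 32 ≡ 2; y = λ·(12 - 2) - 25 ≡ 0. → (2, 0)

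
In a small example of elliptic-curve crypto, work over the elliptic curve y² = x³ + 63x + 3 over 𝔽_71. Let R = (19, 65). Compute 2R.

(12, 12)

tangent at (19, 65): λ = (3·19² + 63)/(2·65) ≡ 10/59. 59⁻¹ ≡ 65 (mod 71) since 59·65 = 3835 ≡ 1, so λ ≡ 10·65 ≡ 11.
  x = λ² - 19 - 19 = 121 - 38 ≡ 12; y = λ·(19 - 12) - 65 ≡ 12. → (12, 12)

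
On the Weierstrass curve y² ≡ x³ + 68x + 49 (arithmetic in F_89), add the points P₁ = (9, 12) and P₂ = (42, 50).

(9, 12) + (42, 50). λ = (50 - 12)/(42 - 9) ≡ 38/33 mod 89. 33⁻¹ ≡ 27 (mod 89) since 33·27 = 891 ≡ 1, so λ ≡ 47.
  x = λ² - 9 - 42 = 2209 - 51 ≡ 22; y = λ·(9 - 22) - 12 ≡ 0. → (22, 0)

(22, 0)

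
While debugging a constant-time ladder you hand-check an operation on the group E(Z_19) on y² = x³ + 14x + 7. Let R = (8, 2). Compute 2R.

(0, 11)

tangent at (8, 2): λ = (3·8² + 14)/(2·2) ≡ 16/4. 4⁻¹ ≡ 5 (mod 19) since 4·5 = 20 ≡ 1, so λ ≡ 16·5 ≡ 4.
  x = λ² - 8 - 8 = 16 - 16 ≡ 0; y = λ·(8 - 0) - 2 ≡ 11. → (0, 11)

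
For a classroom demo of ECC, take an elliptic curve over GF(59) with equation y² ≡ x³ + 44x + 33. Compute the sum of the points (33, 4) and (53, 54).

(33, 4) + (53, 54). λ = (54 - 4)/(53 - 33) ≡ 50/20 mod 59. 20⁻¹ ≡ 3 (mod 59), so λ ≡ 32.
  x = λ² - 33 - 53 = 1024 - 86 ≡ 53; y = λ·(33 - 53) - 4 ≡ 5. → (53, 5)

(53, 5)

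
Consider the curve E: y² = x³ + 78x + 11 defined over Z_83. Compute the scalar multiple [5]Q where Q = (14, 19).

(13, 63)

Double-and-add on 5 = (101)₂. Start with Q = (14, 19) for the leading 1-bit.
double: tangent at (14, 19): λ = (3·14² + 78)/(2·19) ≡ 2/38. 38⁻¹ ≡ 59 (mod 83), so λ ≡ 2·59 ≡ 35.
  x = λ² - 14 - 14 = 1225 - 28 ≡ 35; y = λ·(14 - 35) - 19 ≡ 76. → (35, 76)
double: tangent at (35, 76): λ = (3·35² + 78)/(2·76) ≡ 18/69. 69⁻¹ ≡ 77 (mod 83) since 69·77 = 5313 ≡ 1, so λ ≡ 18·77 ≡ 58.
  x = λ² - 35 - 35 = 3364 - 70 ≡ 57; y = λ·(35 - 57) - 76 ≡ 59. → (57, 59)
add Q: (57, 59) + (14, 19). λ = (19 - 59)/(14 - 57) ≡ 43/40 mod 83. 40⁻¹ ≡ 27 (mod 83), so λ ≡ 82.
  x = λ² - 57 - 14 = 6724 - 71 ≡ 13; y = λ·(57 - 13) - 59 ≡ 63. → (13, 63)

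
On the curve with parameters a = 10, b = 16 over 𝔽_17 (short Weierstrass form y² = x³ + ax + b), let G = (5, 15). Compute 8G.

(0, 13)

Double-and-add on 8 = (1000)₂. Start with G = (5, 15) for the leading 1-bit.
double: tangent at (5, 15): λ = (3·5² + 10)/(2·15) ≡ 0/13. 13⁻¹ ≡ 4 (mod 17) since 13·4 = 52 ≡ 1, so λ ≡ 0·4 ≡ 0.
  x = λ² - 5 - 5 = 0 - 10 ≡ 7; y = λ·(5 - 7) - 15 ≡ 2. → (7, 2)
double: tangent at (7, 2): λ = (3·7² + 10)/(2·2) ≡ 4/4. 4⁻¹ ≡ 13 (mod 17) since 4·13 = 52 ≡ 1, so λ ≡ 4·13 ≡ 1.
  x = λ² - 7 - 7 = 1 - 14 ≡ 4; y = λ·(7 - 4) - 2 ≡ 1. → (4, 1)
double: tangent at (4, 1): λ = (3·4² + 10)/(2·1) ≡ 7/2. 2⁻¹ ≡ 9 (mod 17) since 2·9 = 18 ≡ 1, so λ ≡ 7·9 ≡ 12.
  x = λ² - 4 - 4 = 144 - 8 ≡ 0; y = λ·(4 - 0) - 1 ≡ 13. → (0, 13)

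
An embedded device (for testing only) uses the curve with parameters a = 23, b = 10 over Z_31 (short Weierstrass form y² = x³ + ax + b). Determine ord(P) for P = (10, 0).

2P: (10, 0) + (10, 0): same x and y₁ ≡ -y₂, so the sum is O.
2P = O, so the order is 2.

2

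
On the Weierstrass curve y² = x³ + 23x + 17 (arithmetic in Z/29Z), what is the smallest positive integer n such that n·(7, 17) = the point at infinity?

12

2P: tangent at (7, 17): λ = (3·7² + 23)/(2·17) ≡ 25/5. 5⁻¹ ≡ 6 (mod 29), so λ ≡ 25·6 ≡ 5.
  x = λ² - 7 - 7 = 25 - 14 ≡ 11; y = λ·(7 - 11) - 17 ≡ 21. → (11, 21)
3P: (11, 21) + (7, 17). λ = (17 - 21)/(7 - 11) ≡ 25/25 mod 29. 25⁻¹ ≡ 7 (mod 29), so λ ≡ 1.
  x = λ² - 11 - 7 = 1 - 18 ≡ 12; y = λ·(11 - 12) - 21 ≡ 7. → (12, 7)
4P: (12, 7) + (7, 17). λ = (17 - 7)/(7 - 12) ≡ 10/24 mod 29. 24⁻¹ ≡ 23 (mod 29) since 24·23 = 552 ≡ 1, so λ ≡ 27.
  x = λ² - 12 - 7 = 729 - 19 ≡ 14; y = λ·(12 - 14) - 7 ≡ 26. → (14, 26)
5P: (14, 26) + (7, 17). λ = (17 - 26)/(7 - 14) ≡ 20/22 mod 29. 22⁻¹ ≡ 4 (mod 29), so λ ≡ 22.
  x = λ² - 14 - 7 = 484 - 21 ≡ 28; y = λ·(14 - 28) - 26 ≡ 14. → (28, 14)
6P: (28, 14) + (7, 17). λ = (17 - 14)/(7 - 28) ≡ 3/8 mod 29. 8⁻¹ ≡ 11 (mod 29), so λ ≡ 4.
  x = λ² - 28 - 7 = 16 - 35 ≡ 10; y = λ·(28 - 10) - 14 ≡ 0. → (10, 0)
7P: (10, 0) + (7, 17). λ = (17 - 0)/(7 - 10) ≡ 17/26 mod 29. 26⁻¹ ≡ 19 (mod 29) since 26·19 = 494 ≡ 1, so λ ≡ 4.
  x = λ² - 10 - 7 = 16 - 17 ≡ 28; y = λ·(10 - 28) - 0 ≡ 15. → (28, 15)
8P: (28, 15) + (7, 17). λ = (17 - 15)/(7 - 28) ≡ 2/8 mod 29. 8⁻¹ ≡ 11 (mod 29) since 8·11 = 88 ≡ 1, so λ ≡ 22.
  x = λ² - 28 - 7 = 484 - 35 ≡ 14; y = λ·(28 - 14) - 15 ≡ 3. → (14, 3)
9P: (14, 3) + (7, 17). λ = (17 - 3)/(7 - 14) ≡ 14/22 mod 29. 22⁻¹ ≡ 4 (mod 29) since 22·4 = 88 ≡ 1, so λ ≡ 27.
  x = λ² - 14 - 7 = 729 - 21 ≡ 12; y = λ·(14 - 12) - 3 ≡ 22. → (12, 22)
10P: (12, 22) + (7, 17). λ = (17 - 22)/(7 - 12) ≡ 24/24 mod 29. 24⁻¹ ≡ 23 (mod 29), so λ ≡ 1.
  x = λ² - 12 - 7 = 1 - 19 ≡ 11; y = λ·(12 - 11) - 22 ≡ 8. → (11, 8)
11P: (11, 8) + (7, 17). λ = (17 - 8)/(7 - 11) ≡ 9/25 mod 29. 25⁻¹ ≡ 7 (mod 29) since 25·7 = 175 ≡ 1, so λ ≡ 5.
  x = λ² - 11 - 7 = 25 - 18 ≡ 7; y = λ·(11 - 7) - 8 ≡ 12. → (7, 12)
12P: (7, 12) + (7, 17): same x and y₁ ≡ -y₂, so the sum is the point at infinity.
12P = the point at infinity, so the order is 12.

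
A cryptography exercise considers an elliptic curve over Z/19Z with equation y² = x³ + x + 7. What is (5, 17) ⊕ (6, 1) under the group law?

(17, 4)

(5, 17) + (6, 1). λ = (1 - 17)/(6 - 5) ≡ 3/1 mod 19. 1⁻¹ ≡ 1 (mod 19) since 1·1 = 1 ≡ 1, so λ ≡ 3.
  x = λ² - 5 - 6 = 9 - 11 ≡ 17; y = λ·(5 - 17) - 17 ≡ 4. → (17, 4)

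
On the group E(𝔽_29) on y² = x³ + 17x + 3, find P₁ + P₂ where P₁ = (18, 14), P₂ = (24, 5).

(18, 14) + (24, 5). λ = (5 - 14)/(24 - 18) ≡ 20/6 mod 29. 6⁻¹ ≡ 5 (mod 29) since 6·5 = 30 ≡ 1, so λ ≡ 13.
  x = λ² - 18 - 24 = 169 - 42 ≡ 11; y = λ·(18 - 11) - 14 ≡ 19. → (11, 19)

(11, 19)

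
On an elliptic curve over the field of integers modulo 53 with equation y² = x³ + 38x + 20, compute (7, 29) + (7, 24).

O

The two points share x = 7 and their y-coordinates satisfy 29 + 24 ≡ 0 (mod 53), so they are inverses. Their sum is O.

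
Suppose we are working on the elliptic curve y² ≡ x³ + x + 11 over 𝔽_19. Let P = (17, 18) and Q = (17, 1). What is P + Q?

The two points share x = 17 and their y-coordinates satisfy 18 + 1 ≡ 0 (mod 19), so they are inverses. Their sum is O.

O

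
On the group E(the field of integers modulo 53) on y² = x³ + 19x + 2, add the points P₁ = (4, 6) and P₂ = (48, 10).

(4, 6) + (48, 10). λ = (10 - 6)/(48 - 4) ≡ 4/44 mod 53. 44⁻¹ ≡ 47 (mod 53), so λ ≡ 29.
  x = λ² - 4 - 48 = 841 - 52 ≡ 47; y = λ·(4 - 47) - 6 ≡ 19. → (47, 19)

(47, 19)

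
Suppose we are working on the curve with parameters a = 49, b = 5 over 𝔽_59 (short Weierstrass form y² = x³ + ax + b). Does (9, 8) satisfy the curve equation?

no

y² = 8² ≡ 5; x³ + 49x + 5 = 1175 ≡ 54 (mod 59). 5 ≠ 54.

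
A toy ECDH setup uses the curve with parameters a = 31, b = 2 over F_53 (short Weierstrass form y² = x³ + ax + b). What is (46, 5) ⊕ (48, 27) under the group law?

(46, 5) + (48, 27). λ = (27 - 5)/(48 - 46) ≡ 22/2 mod 53. 2⁻¹ ≡ 27 (mod 53), so λ ≡ 11.
  x = λ² - 46 - 48 = 121 - 94 ≡ 27; y = λ·(46 - 27) - 5 ≡ 45. → (27, 45)

(27, 45)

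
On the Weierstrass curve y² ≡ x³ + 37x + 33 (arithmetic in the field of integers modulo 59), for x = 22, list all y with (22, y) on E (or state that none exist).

7, 52

x³ + 37x + 33 = 11495 ≡ 49 (mod 59).
Square roots of 49 mod 59: 7 and 52 (since 7² = 49 ≡ 49).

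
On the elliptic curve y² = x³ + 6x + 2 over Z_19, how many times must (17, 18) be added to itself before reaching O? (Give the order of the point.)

2P: tangent at (17, 18): λ = (3·17² + 6)/(2·18) ≡ 18/17. 17⁻¹ ≡ 9 (mod 19), so λ ≡ 18·9 ≡ 10.
  x = λ² - 17 - 17 = 100 - 34 ≡ 9; y = λ·(17 - 9) - 18 ≡ 5. → (9, 5)
3P: (9, 5) + (17, 18). λ = (18 - 5)/(17 - 9) ≡ 13/8 mod 19. 8⁻¹ ≡ 12 (mod 19), so λ ≡ 4.
  x = λ² - 9 - 17 = 16 - 26 ≡ 9; y = λ·(9 - 9) - 5 ≡ 14. → (9, 14)
4P: (9, 14) + (17, 18). λ = (18 - 14)/(17 - 9) ≡ 4/8 mod 19. 8⁻¹ ≡ 12 (mod 19) since 8·12 = 96 ≡ 1, so λ ≡ 10.
  x = λ² - 9 - 17 = 100 - 26 ≡ 17; y = λ·(9 - 17) - 14 ≡ 1. → (17, 1)
5P: (17, 1) + (17, 18): same x and y₁ ≡ -y₂, so the sum is O.
5P = O, so the order is 5.

5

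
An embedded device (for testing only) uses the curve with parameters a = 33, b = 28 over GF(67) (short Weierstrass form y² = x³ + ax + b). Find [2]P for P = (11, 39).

tangent at (11, 39): λ = (3·11² + 33)/(2·39) ≡ 61/11. 11⁻¹ ≡ 61 (mod 67), so λ ≡ 61·61 ≡ 36.
  x = λ² - 11 - 11 = 1296 - 22 ≡ 1; y = λ·(11 - 1) - 39 ≡ 53. → (1, 53)

(1, 53)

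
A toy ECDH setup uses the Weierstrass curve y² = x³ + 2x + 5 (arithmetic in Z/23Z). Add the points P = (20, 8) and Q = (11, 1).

(20, 8) + (11, 1). λ = (1 - 8)/(11 - 20) ≡ 16/14 mod 23. 14⁻¹ ≡ 5 (mod 23) since 14·5 = 70 ≡ 1, so λ ≡ 11.
  x = λ² - 20 - 11 = 121 - 31 ≡ 21; y = λ·(20 - 21) - 8 ≡ 4. → (21, 4)

(21, 4)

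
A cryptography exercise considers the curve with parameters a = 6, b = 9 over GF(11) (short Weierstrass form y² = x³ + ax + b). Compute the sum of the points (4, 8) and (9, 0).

(1, 7)

(4, 8) + (9, 0). λ = (0 - 8)/(9 - 4) ≡ 3/5 mod 11. 5⁻¹ ≡ 9 (mod 11) since 5·9 = 45 ≡ 1, so λ ≡ 5.
  x = λ² - 4 - 9 = 25 - 13 ≡ 1; y = λ·(4 - 1) - 8 ≡ 7. → (1, 7)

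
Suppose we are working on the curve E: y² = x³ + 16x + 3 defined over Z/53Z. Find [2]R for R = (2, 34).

tangent at (2, 34): λ = (3·2² + 16)/(2·34) ≡ 28/15. 15⁻¹ ≡ 46 (mod 53), so λ ≡ 28·46 ≡ 16.
  x = λ² - 2 - 2 = 256 - 4 ≡ 40; y = λ·(2 - 40) - 34 ≡ 47. → (40, 47)

(40, 47)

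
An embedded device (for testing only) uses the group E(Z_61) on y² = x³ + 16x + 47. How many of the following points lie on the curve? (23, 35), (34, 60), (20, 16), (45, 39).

1

(23, 35): 35² ≡ 5, rhs ≡ 16 → off.
(34, 60): 60² ≡ 1, rhs ≡ 1 → on.
(20, 16): 16² ≡ 12, rhs ≡ 10 → off.
(45, 39): 39² ≡ 57, rhs ≡ 26 → off.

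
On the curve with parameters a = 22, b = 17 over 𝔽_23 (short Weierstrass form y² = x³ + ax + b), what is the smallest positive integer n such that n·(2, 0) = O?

2

2P: (2, 0) + (2, 0): same x and y₁ ≡ -y₂, so the sum is O.
2P = O, so the order is 2.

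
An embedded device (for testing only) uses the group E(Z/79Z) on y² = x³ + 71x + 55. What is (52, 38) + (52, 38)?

(17, 31)

tangent at (52, 38): λ = (3·52² + 71)/(2·38) ≡ 46/76. 76⁻¹ ≡ 26 (mod 79), so λ ≡ 46·26 ≡ 11.
  x = λ² - 52 - 52 = 121 - 104 ≡ 17; y = λ·(52 - 17) - 38 ≡ 31. → (17, 31)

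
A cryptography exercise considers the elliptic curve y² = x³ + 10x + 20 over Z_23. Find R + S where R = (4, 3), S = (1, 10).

(4, 3) + (1, 10). λ = (10 - 3)/(1 - 4) ≡ 7/20 mod 23. 20⁻¹ ≡ 15 (mod 23) since 20·15 = 300 ≡ 1, so λ ≡ 13.
  x = λ² - 4 - 1 = 169 - 5 ≡ 3; y = λ·(4 - 3) - 3 ≡ 10. → (3, 10)

(3, 10)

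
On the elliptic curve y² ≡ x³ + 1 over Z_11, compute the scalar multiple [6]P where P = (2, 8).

Double-and-add on 6 = (110)₂. Start with P = (2, 8) for the leading 1-bit.
double: tangent at (2, 8): λ = (3·2² + 0)/(2·8) ≡ 1/5. 5⁻¹ ≡ 9 (mod 11) since 5·9 = 45 ≡ 1, so λ ≡ 1·9 ≡ 9.
  x = λ² - 2 - 2 = 81 - 4 ≡ 0; y = λ·(2 - 0) - 8 ≡ 10. → (0, 10)
add P: (0, 10) + (2, 8). λ = (8 - 10)/(2 - 0) ≡ 9/2 mod 11. 2⁻¹ ≡ 6 (mod 11), so λ ≡ 10.
  x = λ² - 0 - 2 = 100 - 2 ≡ 10; y = λ·(0 - 10) - 10 ≡ 0. → (10, 0)
double: (10, 0) + (10, 0): same x and y₁ ≡ -y₂, so the sum is 𝒪.

O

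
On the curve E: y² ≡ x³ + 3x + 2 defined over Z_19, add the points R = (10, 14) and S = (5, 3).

(10, 14) + (5, 3). λ = (3 - 14)/(5 - 10) ≡ 8/14 mod 19. 14⁻¹ ≡ 15 (mod 19) since 14·15 = 210 ≡ 1, so λ ≡ 6.
  x = λ² - 10 - 5 = 36 - 15 ≡ 2; y = λ·(10 - 2) - 14 ≡ 15. → (2, 15)

(2, 15)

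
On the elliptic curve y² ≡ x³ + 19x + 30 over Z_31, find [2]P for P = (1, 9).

(6, 9)

tangent at (1, 9): λ = (3·1² + 19)/(2·9) ≡ 22/18. 18⁻¹ ≡ 19 (mod 31), so λ ≡ 22·19 ≡ 15.
  x = λ² - 1 - 1 = 225 - 2 ≡ 6; y = λ·(1 - 6) - 9 ≡ 9. → (6, 9)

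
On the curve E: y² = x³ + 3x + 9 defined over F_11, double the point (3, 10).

(10, 7)

tangent at (3, 10): λ = (3·3² + 3)/(2·10) ≡ 8/9. 9⁻¹ ≡ 5 (mod 11), so λ ≡ 8·5 ≡ 7.
  x = λ² - 3 - 3 = 49 - 6 ≡ 10; y = λ·(3 - 10) - 10 ≡ 7. → (10, 7)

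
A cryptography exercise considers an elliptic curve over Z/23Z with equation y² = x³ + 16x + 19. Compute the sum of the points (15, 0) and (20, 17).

(15, 0) + (20, 17). λ = (17 - 0)/(20 - 15) ≡ 17/5 mod 23. 5⁻¹ ≡ 14 (mod 23), so λ ≡ 8.
  x = λ² - 15 - 20 = 64 - 35 ≡ 6; y = λ·(15 - 6) - 0 ≡ 3. → (6, 3)

(6, 3)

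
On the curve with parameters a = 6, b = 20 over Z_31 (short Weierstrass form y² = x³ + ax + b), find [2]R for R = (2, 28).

tangent at (2, 28): λ = (3·2² + 6)/(2·28) ≡ 18/25. 25⁻¹ ≡ 5 (mod 31), so λ ≡ 18·5 ≡ 28.
  x = λ² - 2 - 2 = 784 - 4 ≡ 5; y = λ·(2 - 5) - 28 ≡ 12. → (5, 12)

(5, 12)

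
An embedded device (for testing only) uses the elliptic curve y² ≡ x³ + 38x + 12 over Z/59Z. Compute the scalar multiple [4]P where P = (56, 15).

Double-and-add on 4 = (100)₂. Start with P = (56, 15) for the leading 1-bit.
double: tangent at (56, 15): λ = (3·56² + 38)/(2·15) ≡ 6/30. 30⁻¹ ≡ 2 (mod 59), so λ ≡ 6·2 ≡ 12.
  x = λ² - 56 - 56 = 144 - 112 ≡ 32; y = λ·(56 - 32) - 15 ≡ 37. → (32, 37)
double: tangent at (32, 37): λ = (3·32² + 38)/(2·37) ≡ 42/15. 15⁻¹ ≡ 4 (mod 59) since 15·4 = 60 ≡ 1, so λ ≡ 42·4 ≡ 50.
  x = λ² - 32 - 32 = 2500 - 64 ≡ 17; y = λ·(32 - 17) - 37 ≡ 5. → (17, 5)

(17, 5)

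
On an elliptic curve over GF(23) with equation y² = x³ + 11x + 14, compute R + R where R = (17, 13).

(1, 16)

tangent at (17, 13): λ = (3·17² + 11)/(2·13) ≡ 4/3. 3⁻¹ ≡ 8 (mod 23), so λ ≡ 4·8 ≡ 9.
  x = λ² - 17 - 17 = 81 - 34 ≡ 1; y = λ·(17 - 1) - 13 ≡ 16. → (1, 16)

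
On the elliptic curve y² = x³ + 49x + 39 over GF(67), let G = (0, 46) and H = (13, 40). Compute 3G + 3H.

First 3G:
Repeated addition: build up to 3G.
2G: tangent at (0, 46): λ = (3·0² + 49)/(2·46) ≡ 49/25. 25⁻¹ ≡ 59 (mod 67), so λ ≡ 49·59 ≡ 10.
  x = λ² - 0 - 0 = 100 - 0 ≡ 33; y = λ·(0 - 33) - 46 ≡ 26. → (33, 26)
3G: (33, 26) + (0, 46). λ = (46 - 26)/(0 - 33) ≡ 20/34 mod 67. 34⁻¹ ≡ 2 (mod 67), so λ ≡ 40.
  x = λ² - 33 - 0 = 1600 - 33 ≡ 26; y = λ·(33 - 26) - 26 ≡ 53. → (26, 53)
3G = (26, 53).
Next 3H:
Repeated addition: build up to 3H.
2H: tangent at (13, 40): λ = (3·13² + 49)/(2·40) ≡ 20/13. 13⁻¹ ≡ 31 (mod 67), so λ ≡ 20·31 ≡ 17.
  x = λ² - 13 - 13 = 289 - 26 ≡ 62; y = λ·(13 - 62) - 40 ≡ 65. → (62, 65)
3H: (62, 65) + (13, 40). λ = (40 - 65)/(13 - 62) ≡ 42/18 mod 67. 18⁻¹ ≡ 41 (mod 67) since 18·41 = 738 ≡ 1, so λ ≡ 47.
  x = λ² - 62 - 13 = 2209 - 75 ≡ 57; y = λ·(62 - 57) - 65 ≡ 36. → (57, 36)
3H = (57, 36).
Finally 3G + 3H:
(26, 53) + (57, 36). λ = (36 - 53)/(57 - 26) ≡ 50/31 mod 67. 31⁻¹ ≡ 13 (mod 67), so λ ≡ 47.
  x = λ² - 26 - 57 = 2209 - 83 ≡ 49; y = λ·(26 - 49) - 53 ≡ 5. → (49, 5)

(49, 5)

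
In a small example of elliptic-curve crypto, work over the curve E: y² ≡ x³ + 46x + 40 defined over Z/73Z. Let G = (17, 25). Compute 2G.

tangent at (17, 25): λ = (3·17² + 46)/(2·25) ≡ 37/50. 50⁻¹ ≡ 19 (mod 73), so λ ≡ 37·19 ≡ 46.
  x = λ² - 17 - 17 = 2116 - 34 ≡ 38; y = λ·(17 - 38) - 25 ≡ 31. → (38, 31)

(38, 31)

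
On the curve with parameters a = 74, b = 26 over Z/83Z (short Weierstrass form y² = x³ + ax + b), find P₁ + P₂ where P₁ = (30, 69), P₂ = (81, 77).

(81, 6)

(30, 69) + (81, 77). λ = (77 - 69)/(81 - 30) ≡ 8/51 mod 83. 51⁻¹ ≡ 70 (mod 83), so λ ≡ 62.
  x = λ² - 30 - 81 = 3844 - 111 ≡ 81; y = λ·(30 - 81) - 69 ≡ 6. → (81, 6)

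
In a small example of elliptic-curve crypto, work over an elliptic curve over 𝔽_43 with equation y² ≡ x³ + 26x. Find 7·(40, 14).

Write P = (40, 14).
Repeated addition: build up to 7P.
2P: tangent at (40, 14): λ = (3·40² + 26)/(2·14) ≡ 10/28. 28⁻¹ ≡ 20 (mod 43) since 28·20 = 560 ≡ 1, so λ ≡ 10·20 ≡ 28.
  x = λ² - 40 - 40 = 784 - 80 ≡ 16; y = λ·(40 - 16) - 14 ≡ 13. → (16, 13)
3P: (16, 13) + (40, 14). λ = (14 - 13)/(40 - 16) ≡ 1/24 mod 43. 24⁻¹ ≡ 9 (mod 43), so λ ≡ 9.
  x = λ² - 16 - 40 = 81 - 56 ≡ 25; y = λ·(16 - 25) - 13 ≡ 35. → (25, 35)
4P: (25, 35) + (40, 14). λ = (14 - 35)/(40 - 25) ≡ 22/15 mod 43. 15⁻¹ ≡ 23 (mod 43) since 15·23 = 345 ≡ 1, so λ ≡ 33.
  x = λ² - 25 - 40 = 1089 - 65 ≡ 35; y = λ·(25 - 35) - 35 ≡ 22. → (35, 22)
5P: (35, 22) + (40, 14). λ = (14 - 22)/(40 - 35) ≡ 35/5 mod 43. 5⁻¹ ≡ 26 (mod 43) since 5·26 = 130 ≡ 1, so λ ≡ 7.
  x = λ² - 35 - 40 = 49 - 75 ≡ 17; y = λ·(35 - 17) - 22 ≡ 18. → (17, 18)
6P: (17, 18) + (40, 14). λ = (14 - 18)/(40 - 17) ≡ 39/23 mod 43. 23⁻¹ ≡ 15 (mod 43), so λ ≡ 26.
  x = λ² - 17 - 40 = 676 - 57 ≡ 17; y = λ·(17 - 17) - 18 ≡ 25. → (17, 25)
7P: (17, 25) + (40, 14). λ = (14 - 25)/(40 - 17) ≡ 32/23 mod 43. 23⁻¹ ≡ 15 (mod 43), so λ ≡ 7.
  x = λ² - 17 - 40 = 49 - 57 ≡ 35; y = λ·(17 - 35) - 25 ≡ 21. → (35, 21)

(35, 21)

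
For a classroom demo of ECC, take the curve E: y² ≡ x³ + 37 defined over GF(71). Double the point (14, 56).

(4, 32)

tangent at (14, 56): λ = (3·14² + 0)/(2·56) ≡ 20/41. 41⁻¹ ≡ 26 (mod 71), so λ ≡ 20·26 ≡ 23.
  x = λ² - 14 - 14 = 529 - 28 ≡ 4; y = λ·(14 - 4) - 56 ≡ 32. → (4, 32)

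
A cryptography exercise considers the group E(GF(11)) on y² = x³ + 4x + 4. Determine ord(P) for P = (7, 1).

11

2P: tangent at (7, 1): λ = (3·7² + 4)/(2·1) ≡ 8/2. 2⁻¹ ≡ 6 (mod 11), so λ ≡ 8·6 ≡ 4.
  x = λ² - 7 - 7 = 16 - 14 ≡ 2; y = λ·(7 - 2) - 1 ≡ 8. → (2, 8)
3P: (2, 8) + (7, 1). λ = (1 - 8)/(7 - 2) ≡ 4/5 mod 11. 5⁻¹ ≡ 9 (mod 11) since 5·9 = 45 ≡ 1, so λ ≡ 3.
  x = λ² - 2 - 7 = 9 - 9 ≡ 0; y = λ·(2 - 0) - 8 ≡ 9. → (0, 9)
4P: (0, 9) + (7, 1). λ = (1 - 9)/(7 - 0) ≡ 3/7 mod 11. 7⁻¹ ≡ 8 (mod 11) since 7·8 = 56 ≡ 1, so λ ≡ 2.
  x = λ² - 0 - 7 = 4 - 7 ≡ 8; y = λ·(0 - 8) - 9 ≡ 8. → (8, 8)
5P: (8, 8) + (7, 1). λ = (1 - 8)/(7 - 8) ≡ 4/10 mod 11. 10⁻¹ ≡ 10 (mod 11), so λ ≡ 7.
  x = λ² - 8 - 7 = 49 - 15 ≡ 1; y = λ·(8 - 1) - 8 ≡ 8. → (1, 8)
6P: (1, 8) + (7, 1). λ = (1 - 8)/(7 - 1) ≡ 4/6 mod 11. 6⁻¹ ≡ 2 (mod 11) since 6·2 = 12 ≡ 1, so λ ≡ 8.
  x = λ² - 1 - 7 = 64 - 8 ≡ 1; y = λ·(1 - 1) - 8 ≡ 3. → (1, 3)
7P: (1, 3) + (7, 1). λ = (1 - 3)/(7 - 1) ≡ 9/6 mod 11. 6⁻¹ ≡ 2 (mod 11), so λ ≡ 7.
  x = λ² - 1 - 7 = 49 - 8 ≡ 8; y = λ·(1 - 8) - 3 ≡ 3. → (8, 3)
8P: (8, 3) + (7, 1). λ = (1 - 3)/(7 - 8) ≡ 9/10 mod 11. 10⁻¹ ≡ 10 (mod 11) since 10·10 = 100 ≡ 1, so λ ≡ 2.
  x = λ² - 8 - 7 = 4 - 15 ≡ 0; y = λ·(8 - 0) - 3 ≡ 2. → (0, 2)
9P: (0, 2) + (7, 1). λ = (1 - 2)/(7 - 0) ≡ 10/7 mod 11. 7⁻¹ ≡ 8 (mod 11), so λ ≡ 3.
  x = λ² - 0 - 7 = 9 - 7 ≡ 2; y = λ·(0 - 2) - 2 ≡ 3. → (2, 3)
10P: (2, 3) + (7, 1). λ = (1 - 3)/(7 - 2) ≡ 9/5 mod 11. 5⁻¹ ≡ 9 (mod 11), so λ ≡ 4.
  x = λ² - 2 - 7 = 16 - 9 ≡ 7; y = λ·(2 - 7) - 3 ≡ 10. → (7, 10)
11P: (7, 10) + (7, 1): same x and y₁ ≡ -y₂, so the sum is 𝒪.
11P = 𝒪, so the order is 11.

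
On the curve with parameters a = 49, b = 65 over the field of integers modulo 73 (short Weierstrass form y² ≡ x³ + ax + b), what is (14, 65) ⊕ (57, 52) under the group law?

(6, 65)

(14, 65) + (57, 52). λ = (52 - 65)/(57 - 14) ≡ 60/43 mod 73. 43⁻¹ ≡ 17 (mod 73), so λ ≡ 71.
  x = λ² - 14 - 57 = 5041 - 71 ≡ 6; y = λ·(14 - 6) - 65 ≡ 65. → (6, 65)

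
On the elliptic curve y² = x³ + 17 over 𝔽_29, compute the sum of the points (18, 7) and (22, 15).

(22, 14)

(18, 7) + (22, 15). λ = (15 - 7)/(22 - 18) ≡ 8/4 mod 29. 4⁻¹ ≡ 22 (mod 29) since 4·22 = 88 ≡ 1, so λ ≡ 2.
  x = λ² - 18 - 22 = 4 - 40 ≡ 22; y = λ·(18 - 22) - 7 ≡ 14. → (22, 14)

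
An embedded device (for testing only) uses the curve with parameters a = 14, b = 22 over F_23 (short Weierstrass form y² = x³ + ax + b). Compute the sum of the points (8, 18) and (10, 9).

(8, 18) + (10, 9). λ = (9 - 18)/(10 - 8) ≡ 14/2 mod 23. 2⁻¹ ≡ 12 (mod 23), so λ ≡ 7.
  x = λ² - 8 - 10 = 49 - 18 ≡ 8; y = λ·(8 - 8) - 18 ≡ 5. → (8, 5)

(8, 5)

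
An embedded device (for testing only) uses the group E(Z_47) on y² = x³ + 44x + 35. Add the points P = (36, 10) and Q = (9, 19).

(23, 17)

(36, 10) + (9, 19). λ = (19 - 10)/(9 - 36) ≡ 9/20 mod 47. 20⁻¹ ≡ 40 (mod 47) since 20·40 = 800 ≡ 1, so λ ≡ 31.
  x = λ² - 36 - 9 = 961 - 45 ≡ 23; y = λ·(36 - 23) - 10 ≡ 17. → (23, 17)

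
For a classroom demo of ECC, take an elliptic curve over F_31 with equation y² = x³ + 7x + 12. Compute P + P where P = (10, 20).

tangent at (10, 20): λ = (3·10² + 7)/(2·20) ≡ 28/9. 9⁻¹ ≡ 7 (mod 31), so λ ≡ 28·7 ≡ 10.
  x = λ² - 10 - 10 = 100 - 20 ≡ 18; y = λ·(10 - 18) - 20 ≡ 24. → (18, 24)

(18, 24)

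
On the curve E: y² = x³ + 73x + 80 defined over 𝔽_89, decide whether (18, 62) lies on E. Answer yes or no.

yes

y² = 62² ≡ 17; x³ + 73x + 80 = 7226 ≡ 17 (mod 89). 17 = 17.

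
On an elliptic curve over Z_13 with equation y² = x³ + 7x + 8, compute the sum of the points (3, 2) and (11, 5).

(3, 2) + (11, 5). λ = (5 - 2)/(11 - 3) ≡ 3/8 mod 13. 8⁻¹ ≡ 5 (mod 13), so λ ≡ 2.
  x = λ² - 3 - 11 = 4 - 14 ≡ 3; y = λ·(3 - 3) - 2 ≡ 11. → (3, 11)

(3, 11)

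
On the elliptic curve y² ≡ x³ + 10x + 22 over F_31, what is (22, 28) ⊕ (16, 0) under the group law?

(1, 8)

(22, 28) + (16, 0). λ = (0 - 28)/(16 - 22) ≡ 3/25 mod 31. 25⁻¹ ≡ 5 (mod 31), so λ ≡ 15.
  x = λ² - 22 - 16 = 225 - 38 ≡ 1; y = λ·(22 - 1) - 28 ≡ 8. → (1, 8)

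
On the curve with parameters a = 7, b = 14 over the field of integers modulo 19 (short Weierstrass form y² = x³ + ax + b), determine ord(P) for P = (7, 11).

5

2P: tangent at (7, 11): λ = (3·7² + 7)/(2·11) ≡ 2/3. 3⁻¹ ≡ 13 (mod 19), so λ ≡ 2·13 ≡ 7.
  x = λ² - 7 - 7 = 49 - 14 ≡ 16; y = λ·(7 - 16) - 11 ≡ 2. → (16, 2)
3P: (16, 2) + (7, 11). λ = (11 - 2)/(7 - 16) ≡ 9/10 mod 19. 10⁻¹ ≡ 2 (mod 19) since 10·2 = 20 ≡ 1, so λ ≡ 18.
  x = λ² - 16 - 7 = 324 - 23 ≡ 16; y = λ·(16 - 16) - 2 ≡ 17. → (16, 17)
4P: (16, 17) + (7, 11). λ = (11 - 17)/(7 - 16) ≡ 13/10 mod 19. 10⁻¹ ≡ 2 (mod 19), so λ ≡ 7.
  x = λ² - 16 - 7 = 49 - 23 ≡ 7; y = λ·(16 - 7) - 17 ≡ 8. → (7, 8)
5P: (7, 8) + (7, 11): same x and y₁ ≡ -y₂, so the sum is O.
5P = O, so the order is 5.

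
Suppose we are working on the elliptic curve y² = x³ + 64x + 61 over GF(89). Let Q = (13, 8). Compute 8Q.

(61, 13)

Repeated addition: build up to 8Q.
2Q: tangent at (13, 8): λ = (3·13² + 64)/(2·8) ≡ 37/16. 16⁻¹ ≡ 39 (mod 89) since 16·39 = 624 ≡ 1, so λ ≡ 37·39 ≡ 19.
  x = λ² - 13 - 13 = 361 - 26 ≡ 68; y = λ·(13 - 68) - 8 ≡ 15. → (68, 15)
3Q: (68, 15) + (13, 8). λ = (8 - 15)/(13 - 68) ≡ 82/34 mod 89. 34⁻¹ ≡ 55 (mod 89) since 34·55 = 1870 ≡ 1, so λ ≡ 60.
  x = λ² - 68 - 13 = 3600 - 81 ≡ 48; y = λ·(68 - 48) - 15 ≡ 28. → (48, 28)
4Q: (48, 28) + (13, 8). λ = (8 - 28)/(13 - 48) ≡ 69/54 mod 89. 54⁻¹ ≡ 61 (mod 89), so λ ≡ 26.
  x = λ² - 48 - 13 = 676 - 61 ≡ 81; y = λ·(48 - 81) - 28 ≡ 4. → (81, 4)
5Q: (81, 4) + (13, 8). λ = (8 - 4)/(13 - 81) ≡ 4/21 mod 89. 21⁻¹ ≡ 17 (mod 89), so λ ≡ 68.
  x = λ² - 81 - 13 = 4624 - 94 ≡ 80; y = λ·(81 - 80) - 4 ≡ 64. → (80, 64)
6Q: (80, 64) + (13, 8). λ = (8 - 64)/(13 - 80) ≡ 33/22 mod 89. 22⁻¹ ≡ 85 (mod 89) since 22·85 = 1870 ≡ 1, so λ ≡ 46.
  x = λ² - 80 - 13 = 2116 - 93 ≡ 65; y = λ·(80 - 65) - 64 ≡ 3. → (65, 3)
7Q: (65, 3) + (13, 8). λ = (8 - 3)/(13 - 65) ≡ 5/37 mod 89. 37⁻¹ ≡ 77 (mod 89), so λ ≡ 29.
  x = λ² - 65 - 13 = 841 - 78 ≡ 51; y = λ·(65 - 51) - 3 ≡ 47. → (51, 47)
8Q: (51, 47) + (13, 8). λ = (8 - 47)/(13 - 51) ≡ 50/51 mod 89. 51⁻¹ ≡ 7 (mod 89), so λ ≡ 83.
  x = λ² - 51 - 13 = 6889 - 64 ≡ 61; y = λ·(51 - 61) - 47 ≡ 13. → (61, 13)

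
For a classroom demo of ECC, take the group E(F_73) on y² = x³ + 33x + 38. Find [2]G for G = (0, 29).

tangent at (0, 29): λ = (3·0² + 33)/(2·29) ≡ 33/58. 58⁻¹ ≡ 34 (mod 73), so λ ≡ 33·34 ≡ 27.
  x = λ² - 0 - 0 = 729 - 0 ≡ 72; y = λ·(0 - 72) - 29 ≡ 71. → (72, 71)

(72, 71)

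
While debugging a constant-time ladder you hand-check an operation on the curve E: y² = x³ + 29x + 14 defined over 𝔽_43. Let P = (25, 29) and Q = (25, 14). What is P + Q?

The two points share x = 25 and their y-coordinates satisfy 29 + 14 ≡ 0 (mod 43), so they are inverses. Their sum is ∞.

O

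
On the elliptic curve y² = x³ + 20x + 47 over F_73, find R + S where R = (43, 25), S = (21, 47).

(43, 25) + (21, 47). λ = (47 - 25)/(21 - 43) ≡ 22/51 mod 73. 51⁻¹ ≡ 63 (mod 73) since 51·63 = 3213 ≡ 1, so λ ≡ 72.
  x = λ² - 43 - 21 = 5184 - 64 ≡ 10; y = λ·(43 - 10) - 25 ≡ 15. → (10, 15)

(10, 15)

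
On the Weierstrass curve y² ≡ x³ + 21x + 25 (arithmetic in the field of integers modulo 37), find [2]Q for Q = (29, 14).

tangent at (29, 14): λ = (3·29² + 21)/(2·14) ≡ 28/28. 28⁻¹ ≡ 4 (mod 37) since 28·4 = 112 ≡ 1, so λ ≡ 28·4 ≡ 1.
  x = λ² - 29 - 29 = 1 - 58 ≡ 17; y = λ·(29 - 17) - 14 ≡ 35. → (17, 35)

(17, 35)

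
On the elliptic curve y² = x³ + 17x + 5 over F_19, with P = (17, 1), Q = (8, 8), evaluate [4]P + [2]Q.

(6, 0)

First 4P:
Repeated addition: build up to 4P.
2P: tangent at (17, 1): λ = (3·17² + 17)/(2·1) ≡ 10/2. 2⁻¹ ≡ 10 (mod 19), so λ ≡ 10·10 ≡ 5.
  x = λ² - 17 - 17 = 25 - 34 ≡ 10; y = λ·(17 - 10) - 1 ≡ 15. → (10, 15)
3P: (10, 15) + (17, 1). λ = (1 - 15)/(17 - 10) ≡ 5/7 mod 19. 7⁻¹ ≡ 11 (mod 19) since 7·11 = 77 ≡ 1, so λ ≡ 17.
  x = λ² - 10 - 17 = 289 - 27 ≡ 15; y = λ·(10 - 15) - 15 ≡ 14. → (15, 14)
4P: (15, 14) + (17, 1). λ = (1 - 14)/(17 - 15) ≡ 6/2 mod 19. 2⁻¹ ≡ 10 (mod 19), so λ ≡ 3.
  x = λ² - 15 - 17 = 9 - 32 ≡ 15; y = λ·(15 - 15) - 14 ≡ 5. → (15, 5)
4P = (15, 5).
Next 2Q:
Repeated addition: build up to 2Q.
2Q: tangent at (8, 8): λ = (3·8² + 17)/(2·8) ≡ 0/16. 16⁻¹ ≡ 6 (mod 19), so λ ≡ 0·6 ≡ 0.
  x = λ² - 8 - 8 = 0 - 16 ≡ 3; y = λ·(8 - 3) - 8 ≡ 11. → (3, 11)
2Q = (3, 11).
Finally 4P + 2Q:
(15, 5) + (3, 11). λ = (11 - 5)/(3 - 15) ≡ 6/7 mod 19. 7⁻¹ ≡ 11 (mod 19), so λ ≡ 9.
  x = λ² - 15 - 3 = 81 - 18 ≡ 6; y = λ·(15 - 6) - 5 ≡ 0. → (6, 0)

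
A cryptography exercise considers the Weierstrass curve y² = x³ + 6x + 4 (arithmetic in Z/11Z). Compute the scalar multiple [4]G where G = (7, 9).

(4, 9)

Repeated addition: build up to 4G.
2G: tangent at (7, 9): λ = (3·7² + 6)/(2·9) ≡ 10/7. 7⁻¹ ≡ 8 (mod 11), so λ ≡ 10·8 ≡ 3.
  x = λ² - 7 - 7 = 9 - 14 ≡ 6; y = λ·(7 - 6) - 9 ≡ 5. → (6, 5)
3G: (6, 5) + (7, 9). λ = (9 - 5)/(7 - 6) ≡ 4/1 mod 11. 1⁻¹ ≡ 1 (mod 11), so λ ≡ 4.
  x = λ² - 6 - 7 = 16 - 13 ≡ 3; y = λ·(6 - 3) - 5 ≡ 7. → (3, 7)
4G: (3, 7) + (7, 9). λ = (9 - 7)/(7 - 3) ≡ 2/4 mod 11. 4⁻¹ ≡ 3 (mod 11), so λ ≡ 6.
  x = λ² - 3 - 7 = 36 - 10 ≡ 4; y = λ·(3 - 4) - 7 ≡ 9. → (4, 9)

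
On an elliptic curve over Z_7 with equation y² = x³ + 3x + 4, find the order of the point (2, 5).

2P: tangent at (2, 5): λ = (3·2² + 3)/(2·5) ≡ 1/3. 3⁻¹ ≡ 5 (mod 7), so λ ≡ 1·5 ≡ 5.
  x = λ² - 2 - 2 = 25 - 4 ≡ 0; y = λ·(2 - 0) - 5 ≡ 5. → (0, 5)
3P: (0, 5) + (2, 5). λ = (5 - 5)/(2 - 0) ≡ 0/2 mod 7. 2⁻¹ ≡ 4 (mod 7), so λ ≡ 0.
  x = λ² - 0 - 2 = 0 - 2 ≡ 5; y = λ·(0 - 5) - 5 ≡ 2. → (5, 2)
4P: (5, 2) + (2, 5). λ = (5 - 2)/(2 - 5) ≡ 3/4 mod 7. 4⁻¹ ≡ 2 (mod 7) since 4·2 = 8 ≡ 1, so λ ≡ 6.
  x = λ² - 5 - 2 = 36 - 7 ≡ 1; y = λ·(5 - 1) - 2 ≡ 1. → (1, 1)
5P: (1, 1) + (2, 5). λ = (5 - 1)/(2 - 1) ≡ 4/1 mod 7. 1⁻¹ ≡ 1 (mod 7), so λ ≡ 4.
  x = λ² - 1 - 2 = 16 - 3 ≡ 6; y = λ·(1 - 6) - 1 ≡ 0. → (6, 0)
6P: (6, 0) + (2, 5). λ = (5 - 0)/(2 - 6) ≡ 5/3 mod 7. 3⁻¹ ≡ 5 (mod 7) since 3·5 = 15 ≡ 1, so λ ≡ 4.
  x = λ² - 6 - 2 = 16 - 8 ≡ 1; y = λ·(6 - 1) - 0 ≡ 6. → (1, 6)
7P: (1, 6) + (2, 5). λ = (5 - 6)/(2 - 1) ≡ 6/1 mod 7. 1⁻¹ ≡ 1 (mod 7), so λ ≡ 6.
  x = λ² - 1 - 2 = 36 - 3 ≡ 5; y = λ·(1 - 5) - 6 ≡ 5. → (5, 5)
8P: (5, 5) + (2, 5). λ = (5 - 5)/(2 - 5) ≡ 0/4 mod 7. 4⁻¹ ≡ 2 (mod 7) since 4·2 = 8 ≡ 1, so λ ≡ 0.
  x = λ² - 5 - 2 = 0 - 7 ≡ 0; y = λ·(5 - 0) - 5 ≡ 2. → (0, 2)
9P: (0, 2) + (2, 5). λ = (5 - 2)/(2 - 0) ≡ 3/2 mod 7. 2⁻¹ ≡ 4 (mod 7), so λ ≡ 5.
  x = λ² - 0 - 2 = 25 - 2 ≡ 2; y = λ·(0 - 2) - 2 ≡ 2. → (2, 2)
10P: (2, 2) + (2, 5): same x and y₁ ≡ -y₂, so the sum is O.
10P = O, so the order is 10.

10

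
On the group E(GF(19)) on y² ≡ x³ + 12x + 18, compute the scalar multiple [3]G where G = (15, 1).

Repeated addition: build up to 3G.
2G: tangent at (15, 1): λ = (3·15² + 12)/(2·1) ≡ 3/2. 2⁻¹ ≡ 10 (mod 19) since 2·10 = 20 ≡ 1, so λ ≡ 3·10 ≡ 11.
  x = λ² - 15 - 15 = 121 - 30 ≡ 15; y = λ·(15 - 15) - 1 ≡ 18. → (15, 18)
3G: (15, 18) + (15, 1): same x and y₁ ≡ -y₂, so the sum is the point at infinity.

O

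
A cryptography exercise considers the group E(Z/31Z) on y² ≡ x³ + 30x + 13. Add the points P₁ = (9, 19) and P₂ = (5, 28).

(24, 7)

(9, 19) + (5, 28). λ = (28 - 19)/(5 - 9) ≡ 9/27 mod 31. 27⁻¹ ≡ 23 (mod 31), so λ ≡ 21.
  x = λ² - 9 - 5 = 441 - 14 ≡ 24; y = λ·(9 - 24) - 19 ≡ 7. → (24, 7)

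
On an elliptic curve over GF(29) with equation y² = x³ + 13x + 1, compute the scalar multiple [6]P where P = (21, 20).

(3, 26)

Repeated addition: build up to 6P.
2P: tangent at (21, 20): λ = (3·21² + 13)/(2·20) ≡ 2/11. 11⁻¹ ≡ 8 (mod 29), so λ ≡ 2·8 ≡ 16.
  x = λ² - 21 - 21 = 256 - 42 ≡ 11; y = λ·(21 - 11) - 20 ≡ 24. → (11, 24)
3P: (11, 24) + (21, 20). λ = (20 - 24)/(21 - 11) ≡ 25/10 mod 29. 10⁻¹ ≡ 3 (mod 29) since 10·3 = 30 ≡ 1, so λ ≡ 17.
  x = λ² - 11 - 21 = 289 - 32 ≡ 25; y = λ·(11 - 25) - 24 ≡ 28. → (25, 28)
4P: (25, 28) + (21, 20). λ = (20 - 28)/(21 - 25) ≡ 21/25 mod 29. 25⁻¹ ≡ 7 (mod 29) since 25·7 = 175 ≡ 1, so λ ≡ 2.
  x = λ² - 25 - 21 = 4 - 46 ≡ 16; y = λ·(25 - 16) - 28 ≡ 19. → (16, 19)
5P: (16, 19) + (21, 20). λ = (20 - 19)/(21 - 16) ≡ 1/5 mod 29. 5⁻¹ ≡ 6 (mod 29), so λ ≡ 6.
  x = λ² - 16 - 21 = 36 - 37 ≡ 28; y = λ·(16 - 28) - 19 ≡ 25. → (28, 25)
6P: (28, 25) + (21, 20). λ = (20 - 25)/(21 - 28) ≡ 24/22 mod 29. 22⁻¹ ≡ 4 (mod 29), so λ ≡ 9.
  x = λ² - 28 - 21 = 81 - 49 ≡ 3; y = λ·(28 - 3) - 25 ≡ 26. → (3, 26)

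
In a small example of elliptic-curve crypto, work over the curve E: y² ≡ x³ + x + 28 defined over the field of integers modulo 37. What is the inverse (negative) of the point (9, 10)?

(9, 27)

-(9, 10) = (9, -10 mod 37) = (9, 27).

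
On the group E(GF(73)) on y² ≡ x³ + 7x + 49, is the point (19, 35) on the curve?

y² = 35² ≡ 57; x³ + 7x + 49 = 7041 ≡ 33 (mod 73). 57 ≠ 33.

no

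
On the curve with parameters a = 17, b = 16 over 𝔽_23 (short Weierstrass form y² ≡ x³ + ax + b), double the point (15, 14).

(18, 17)

tangent at (15, 14): λ = (3·15² + 17)/(2·14) ≡ 2/5. 5⁻¹ ≡ 14 (mod 23) since 5·14 = 70 ≡ 1, so λ ≡ 2·14 ≡ 5.
  x = λ² - 15 - 15 = 25 - 30 ≡ 18; y = λ·(15 - 18) - 14 ≡ 17. → (18, 17)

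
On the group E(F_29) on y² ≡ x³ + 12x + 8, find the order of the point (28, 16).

2P: tangent at (28, 16): λ = (3·28² + 12)/(2·16) ≡ 15/3. 3⁻¹ ≡ 10 (mod 29) since 3·10 = 30 ≡ 1, so λ ≡ 15·10 ≡ 5.
  x = λ² - 28 - 28 = 25 - 56 ≡ 27; y = λ·(28 - 27) - 16 ≡ 18. → (27, 18)
3P: (27, 18) + (28, 16). λ = (16 - 18)/(28 - 27) ≡ 27/1 mod 29. 1⁻¹ ≡ 1 (mod 29), so λ ≡ 27.
  x = λ² - 27 - 28 = 729 - 55 ≡ 7; y = λ·(27 - 7) - 18 ≡ 0. → (7, 0)
4P: (7, 0) + (28, 16). λ = (16 - 0)/(28 - 7) ≡ 16/21 mod 29. 21⁻¹ ≡ 18 (mod 29) since 21·18 = 378 ≡ 1, so λ ≡ 27.
  x = λ² - 7 - 28 = 729 - 35 ≡ 27; y = λ·(7 - 27) - 0 ≡ 11. → (27, 11)
5P: (27, 11) + (28, 16). λ = (16 - 11)/(28 - 27) ≡ 5/1 mod 29. 1⁻¹ ≡ 1 (mod 29), so λ ≡ 5.
  x = λ² - 27 - 28 = 25 - 55 ≡ 28; y = λ·(27 - 28) - 11 ≡ 13. → (28, 13)
6P: (28, 13) + (28, 16): same x and y₁ ≡ -y₂, so the sum is 𝒪.
6P = 𝒪, so the order is 6.

6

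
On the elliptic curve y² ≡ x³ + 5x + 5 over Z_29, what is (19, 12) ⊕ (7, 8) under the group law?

(19, 12) + (7, 8). λ = (8 - 12)/(7 - 19) ≡ 25/17 mod 29. 17⁻¹ ≡ 12 (mod 29) since 17·12 = 204 ≡ 1, so λ ≡ 10.
  x = λ² - 19 - 7 = 100 - 26 ≡ 16; y = λ·(19 - 16) - 12 ≡ 18. → (16, 18)

(16, 18)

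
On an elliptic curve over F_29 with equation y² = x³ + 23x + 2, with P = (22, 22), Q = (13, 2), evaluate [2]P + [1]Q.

(18, 10)

First 2P:
Repeated addition: build up to 2P.
2P: tangent at (22, 22): λ = (3·22² + 23)/(2·22) ≡ 25/15. 15⁻¹ ≡ 2 (mod 29), so λ ≡ 25·2 ≡ 21.
  x = λ² - 22 - 22 = 441 - 44 ≡ 20; y = λ·(22 - 20) - 22 ≡ 20. → (20, 20)
2P = (20, 20).
Finally 2P + Q:
(20, 20) + (13, 2). λ = (2 - 20)/(13 - 20) ≡ 11/22 mod 29. 22⁻¹ ≡ 4 (mod 29), so λ ≡ 15.
  x = λ² - 20 - 13 = 225 - 33 ≡ 18; y = λ·(20 - 18) - 20 ≡ 10. → (18, 10)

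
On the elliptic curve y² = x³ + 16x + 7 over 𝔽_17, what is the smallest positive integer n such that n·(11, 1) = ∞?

2P: tangent at (11, 1): λ = (3·11² + 16)/(2·1) ≡ 5/2. 2⁻¹ ≡ 9 (mod 17) since 2·9 = 18 ≡ 1, so λ ≡ 5·9 ≡ 11.
  x = λ² - 11 - 11 = 121 - 22 ≡ 14; y = λ·(11 - 14) - 1 ≡ 0. → (14, 0)
3P: (14, 0) + (11, 1). λ = (1 - 0)/(11 - 14) ≡ 1/14 mod 17. 14⁻¹ ≡ 11 (mod 17), so λ ≡ 11.
  x = λ² - 14 - 11 = 121 - 25 ≡ 11; y = λ·(14 - 11) - 0 ≡ 16. → (11, 16)
4P: (11, 16) + (11, 1): same x and y₁ ≡ -y₂, so the sum is ∞.
4P = ∞, so the order is 4.

4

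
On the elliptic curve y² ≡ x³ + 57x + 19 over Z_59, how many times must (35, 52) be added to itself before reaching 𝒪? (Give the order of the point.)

2P: tangent at (35, 52): λ = (3·35² + 57)/(2·52) ≡ 15/45. 45⁻¹ ≡ 21 (mod 59), so λ ≡ 15·21 ≡ 20.
  x = λ² - 35 - 35 = 400 - 70 ≡ 35; y = λ·(35 - 35) - 52 ≡ 7. → (35, 7)
3P: (35, 7) + (35, 52): same x and y₁ ≡ -y₂, so the sum is 𝒪.
3P = 𝒪, so the order is 3.

3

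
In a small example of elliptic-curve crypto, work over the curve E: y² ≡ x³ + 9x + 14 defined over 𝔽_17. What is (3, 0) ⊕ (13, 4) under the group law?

(10, 4)

(3, 0) + (13, 4). λ = (4 - 0)/(13 - 3) ≡ 4/10 mod 17. 10⁻¹ ≡ 12 (mod 17), so λ ≡ 14.
  x = λ² - 3 - 13 = 196 - 16 ≡ 10; y = λ·(3 - 10) - 0 ≡ 4. → (10, 4)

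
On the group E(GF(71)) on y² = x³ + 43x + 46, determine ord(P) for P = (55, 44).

2P: tangent at (55, 44): λ = (3·55² + 43)/(2·44) ≡ 30/17. 17⁻¹ ≡ 46 (mod 71), so λ ≡ 30·46 ≡ 31.
  x = λ² - 55 - 55 = 961 - 110 ≡ 70; y = λ·(55 - 70) - 44 ≡ 59. → (70, 59)
3P: (70, 59) + (55, 44). λ = (44 - 59)/(55 - 70) ≡ 56/56 mod 71. 56⁻¹ ≡ 52 (mod 71), so λ ≡ 1.
  x = λ² - 70 - 55 = 1 - 125 ≡ 18; y = λ·(70 - 18) - 59 ≡ 64. → (18, 64)
4P: (18, 64) + (55, 44). λ = (44 - 64)/(55 - 18) ≡ 51/37 mod 71. 37⁻¹ ≡ 48 (mod 71) since 37·48 = 1776 ≡ 1, so λ ≡ 34.
  x = λ² - 18 - 55 = 1156 - 73 ≡ 18; y = λ·(18 - 18) - 64 ≡ 7. → (18, 7)
5P: (18, 7) + (55, 44). λ = (44 - 7)/(55 - 18) ≡ 37/37 mod 71. 37⁻¹ ≡ 48 (mod 71) since 37·48 = 1776 ≡ 1, so λ ≡ 1.
  x = λ² - 18 - 55 = 1 - 73 ≡ 70; y = λ·(18 - 70) - 7 ≡ 12. → (70, 12)
6P: (70, 12) + (55, 44). λ = (44 - 12)/(55 - 70) ≡ 32/56 mod 71. 56⁻¹ ≡ 52 (mod 71), so λ ≡ 31.
  x = λ² - 70 - 55 = 961 - 125 ≡ 55; y = λ·(70 - 55) - 12 ≡ 27. → (55, 27)
7P: (55, 27) + (55, 44): same x and y₁ ≡ -y₂, so the sum is 𝒪.
7P = 𝒪, so the order is 7.

7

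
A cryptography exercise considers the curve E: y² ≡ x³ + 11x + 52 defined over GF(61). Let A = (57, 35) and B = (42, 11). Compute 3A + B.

First 3A:
Repeated addition: build up to 3A.
2A: tangent at (57, 35): λ = (3·57² + 11)/(2·35) ≡ 59/9. 9⁻¹ ≡ 34 (mod 61) since 9·34 = 306 ≡ 1, so λ ≡ 59·34 ≡ 54.
  x = λ² - 57 - 57 = 2916 - 114 ≡ 57; y = λ·(57 - 57) - 35 ≡ 26. → (57, 26)
3A: (57, 26) + (57, 35): same x and y₁ ≡ -y₂, so the sum is the point at infinity.
3A = the point at infinity.
Finally 3A + B:
the point at infinity + (42, 11) = (42, 11) (identity).

(42, 11)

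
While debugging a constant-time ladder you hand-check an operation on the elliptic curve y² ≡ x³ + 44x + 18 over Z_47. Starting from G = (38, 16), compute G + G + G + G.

O

Repeated addition: build up to 4G.
2G: tangent at (38, 16): λ = (3·38² + 44)/(2·16) ≡ 5/32. 32⁻¹ ≡ 25 (mod 47) since 32·25 = 800 ≡ 1, so λ ≡ 5·25 ≡ 31.
  x = λ² - 38 - 38 = 961 - 76 ≡ 39; y = λ·(38 - 39) - 16 ≡ 0. → (39, 0)
3G: (39, 0) + (38, 16). λ = (16 - 0)/(38 - 39) ≡ 16/46 mod 47. 46⁻¹ ≡ 46 (mod 47), so λ ≡ 31.
  x = λ² - 39 - 38 = 961 - 77 ≡ 38; y = λ·(39 - 38) - 0 ≡ 31. → (38, 31)
4G: (38, 31) + (38, 16): same x and y₁ ≡ -y₂, so the sum is O.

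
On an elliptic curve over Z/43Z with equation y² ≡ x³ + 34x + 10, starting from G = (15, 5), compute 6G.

(15, 38)

Double-and-add on 6 = (110)₂. Start with G = (15, 5) for the leading 1-bit.
double: tangent at (15, 5): λ = (3·15² + 34)/(2·5) ≡ 21/10. 10⁻¹ ≡ 13 (mod 43), so λ ≡ 21·13 ≡ 15.
  x = λ² - 15 - 15 = 225 - 30 ≡ 23; y = λ·(15 - 23) - 5 ≡ 4. → (23, 4)
add G: (23, 4) + (15, 5). λ = (5 - 4)/(15 - 23) ≡ 1/35 mod 43. 35⁻¹ ≡ 16 (mod 43) since 35·16 = 560 ≡ 1, so λ ≡ 16.
  x = λ² - 23 - 15 = 256 - 38 ≡ 3; y = λ·(23 - 3) - 4 ≡ 15. → (3, 15)
double: tangent at (3, 15): λ = (3·3² + 34)/(2·15) ≡ 18/30. 30⁻¹ ≡ 33 (mod 43), so λ ≡ 18·33 ≡ 35.
  x = λ² - 3 - 3 = 1225 - 6 ≡ 15; y = λ·(3 - 15) - 15 ≡ 38. → (15, 38)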